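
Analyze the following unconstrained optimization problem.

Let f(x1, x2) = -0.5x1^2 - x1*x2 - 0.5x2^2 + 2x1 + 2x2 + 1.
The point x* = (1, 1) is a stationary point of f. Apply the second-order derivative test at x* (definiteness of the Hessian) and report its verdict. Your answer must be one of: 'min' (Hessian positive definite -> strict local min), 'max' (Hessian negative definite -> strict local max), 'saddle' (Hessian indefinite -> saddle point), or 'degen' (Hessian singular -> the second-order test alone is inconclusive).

Compute the Hessian H = grad^2 f:
  H = [[-1, -1], [-1, -1]]
Verify stationarity: grad f(x*) = H x* + g = (0, 0).
Eigenvalues of H: -2, 0.
H has a zero eigenvalue (singular; negative semidefinite but not definite), so H is neither positive definite, negative definite, nor indefinite. The second-order test alone is inconclusive -> degen.
(Indeed, f is constant along the null direction of H through x*, so x* is not a strict local extremum.)

degen


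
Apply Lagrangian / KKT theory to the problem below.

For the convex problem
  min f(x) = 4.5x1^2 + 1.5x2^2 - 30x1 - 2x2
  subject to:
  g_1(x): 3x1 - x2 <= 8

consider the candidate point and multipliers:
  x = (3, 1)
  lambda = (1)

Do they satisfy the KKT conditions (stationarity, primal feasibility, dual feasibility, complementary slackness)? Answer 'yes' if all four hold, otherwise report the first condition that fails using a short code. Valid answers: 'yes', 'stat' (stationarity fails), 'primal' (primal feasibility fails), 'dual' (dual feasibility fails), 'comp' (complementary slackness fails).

Gradient of f: grad f(x) = Q x + c = (-3, 1)
Constraint values g_i(x) = a_i^T x - b_i:
  g_1((3, 1)) = 0
Stationarity residual: grad f(x) + sum_i lambda_i a_i = (0, 0)
  -> stationarity OK
Primal feasibility (all g_i <= 0): OK
Dual feasibility (all lambda_i >= 0): OK
Complementary slackness (lambda_i * g_i(x) = 0 for all i): OK

Verdict: yes, KKT holds.

yes


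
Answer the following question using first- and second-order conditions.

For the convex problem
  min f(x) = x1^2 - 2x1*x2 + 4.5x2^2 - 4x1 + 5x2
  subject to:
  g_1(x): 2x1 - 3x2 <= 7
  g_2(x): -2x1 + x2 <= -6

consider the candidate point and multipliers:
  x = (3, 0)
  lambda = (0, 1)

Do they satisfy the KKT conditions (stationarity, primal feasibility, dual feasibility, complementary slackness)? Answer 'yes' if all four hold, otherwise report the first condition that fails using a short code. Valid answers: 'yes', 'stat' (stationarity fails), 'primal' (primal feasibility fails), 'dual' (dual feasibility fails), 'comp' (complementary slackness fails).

Gradient of f: grad f(x) = Q x + c = (2, -1)
Constraint values g_i(x) = a_i^T x - b_i:
  g_1((3, 0)) = -1
  g_2((3, 0)) = 0
Stationarity residual: grad f(x) + sum_i lambda_i a_i = (0, 0)
  -> stationarity OK
Primal feasibility (all g_i <= 0): OK
Dual feasibility (all lambda_i >= 0): OK
Complementary slackness (lambda_i * g_i(x) = 0 for all i): OK

Verdict: yes, KKT holds.

yes


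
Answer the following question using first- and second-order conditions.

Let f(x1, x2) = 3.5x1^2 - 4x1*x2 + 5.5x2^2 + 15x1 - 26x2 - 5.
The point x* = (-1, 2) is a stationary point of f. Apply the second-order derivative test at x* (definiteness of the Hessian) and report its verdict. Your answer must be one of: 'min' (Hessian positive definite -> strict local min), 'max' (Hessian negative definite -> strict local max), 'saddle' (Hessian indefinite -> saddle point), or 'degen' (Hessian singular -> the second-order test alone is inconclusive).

Compute the Hessian H = grad^2 f:
  H = [[7, -4], [-4, 11]]
Verify stationarity: grad f(x*) = H x* + g = (0, 0).
Eigenvalues of H: 4.5279, 13.4721.
Both eigenvalues > 0, so H is positive definite -> x* is a strict local min.

min


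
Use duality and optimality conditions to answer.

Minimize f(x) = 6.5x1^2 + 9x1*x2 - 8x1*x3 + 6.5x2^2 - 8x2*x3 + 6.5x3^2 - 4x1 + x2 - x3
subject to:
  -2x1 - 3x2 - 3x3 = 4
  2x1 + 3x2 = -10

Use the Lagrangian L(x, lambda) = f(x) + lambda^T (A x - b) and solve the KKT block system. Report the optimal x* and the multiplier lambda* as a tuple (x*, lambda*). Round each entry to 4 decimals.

Form the Lagrangian:
  L(x, lambda) = (1/2) x^T Q x + c^T x + lambda^T (A x - b)
Stationarity (grad_x L = 0): Q x + c + A^T lambda = 0.
Primal feasibility: A x = b.

This gives the KKT block system:
  [ Q   A^T ] [ x     ]   [-c ]
  [ A    0  ] [ lambda ] = [ b ]

Solving the linear system:
  x*      = (1.6393, -4.4262, 2)
  lambda* = (15.765, 35.0273)
  f(x*)   = 137.1148

x* = (1.6393, -4.4262, 2), lambda* = (15.765, 35.0273)


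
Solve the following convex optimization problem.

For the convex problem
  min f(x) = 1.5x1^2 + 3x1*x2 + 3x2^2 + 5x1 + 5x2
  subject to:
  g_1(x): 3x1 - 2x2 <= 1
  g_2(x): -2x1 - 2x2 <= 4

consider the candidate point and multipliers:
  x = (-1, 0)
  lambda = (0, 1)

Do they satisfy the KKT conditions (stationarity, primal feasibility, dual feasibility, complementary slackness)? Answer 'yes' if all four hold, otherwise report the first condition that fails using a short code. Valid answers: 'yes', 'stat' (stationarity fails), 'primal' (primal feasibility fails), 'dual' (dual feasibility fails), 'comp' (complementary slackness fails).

Gradient of f: grad f(x) = Q x + c = (2, 2)
Constraint values g_i(x) = a_i^T x - b_i:
  g_1((-1, 0)) = -4
  g_2((-1, 0)) = -2
Stationarity residual: grad f(x) + sum_i lambda_i a_i = (0, 0)
  -> stationarity OK
Primal feasibility (all g_i <= 0): OK
Dual feasibility (all lambda_i >= 0): OK
Complementary slackness (lambda_i * g_i(x) = 0 for all i): FAILS

Verdict: the first failing condition is complementary_slackness -> comp.

comp


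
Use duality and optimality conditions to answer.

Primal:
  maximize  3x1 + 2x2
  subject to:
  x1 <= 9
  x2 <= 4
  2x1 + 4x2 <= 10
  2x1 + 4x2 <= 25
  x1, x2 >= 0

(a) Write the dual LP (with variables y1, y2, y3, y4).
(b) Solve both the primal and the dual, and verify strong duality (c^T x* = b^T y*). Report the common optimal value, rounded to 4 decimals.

The standard primal-dual pair for 'max c^T x s.t. A x <= b, x >= 0' is:
  Dual:  min b^T y  s.t.  A^T y >= c,  y >= 0.

So the dual LP is:
  minimize  9y1 + 4y2 + 10y3 + 25y4
  subject to:
    y1 + 2y3 + 2y4 >= 3
    y2 + 4y3 + 4y4 >= 2
    y1, y2, y3, y4 >= 0

Solving the primal: x* = (5, 0).
  primal value c^T x* = 15.
Solving the dual: y* = (0, 0, 1.5, 0).
  dual value b^T y* = 15.
Strong duality: c^T x* = b^T y*. Confirmed.

15


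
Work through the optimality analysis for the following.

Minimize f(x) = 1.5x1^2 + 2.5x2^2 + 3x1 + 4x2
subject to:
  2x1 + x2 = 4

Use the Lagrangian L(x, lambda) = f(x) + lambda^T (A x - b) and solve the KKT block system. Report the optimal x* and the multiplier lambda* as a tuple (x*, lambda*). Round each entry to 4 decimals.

Form the Lagrangian:
  L(x, lambda) = (1/2) x^T Q x + c^T x + lambda^T (A x - b)
Stationarity (grad_x L = 0): Q x + c + A^T lambda = 0.
Primal feasibility: A x = b.

This gives the KKT block system:
  [ Q   A^T ] [ x     ]   [-c ]
  [ A    0  ] [ lambda ] = [ b ]

Solving the linear system:
  x*      = (1.9565, 0.087)
  lambda* = (-4.4348)
  f(x*)   = 11.9783

x* = (1.9565, 0.087), lambda* = (-4.4348)


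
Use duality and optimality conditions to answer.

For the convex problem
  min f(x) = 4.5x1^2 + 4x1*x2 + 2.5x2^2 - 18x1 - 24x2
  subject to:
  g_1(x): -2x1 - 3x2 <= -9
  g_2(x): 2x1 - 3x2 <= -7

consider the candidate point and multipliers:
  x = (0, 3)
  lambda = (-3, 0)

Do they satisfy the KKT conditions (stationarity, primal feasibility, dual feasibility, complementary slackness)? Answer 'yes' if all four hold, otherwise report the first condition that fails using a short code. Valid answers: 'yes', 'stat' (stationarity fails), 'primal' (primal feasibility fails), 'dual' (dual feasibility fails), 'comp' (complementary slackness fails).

Gradient of f: grad f(x) = Q x + c = (-6, -9)
Constraint values g_i(x) = a_i^T x - b_i:
  g_1((0, 3)) = 0
  g_2((0, 3)) = -2
Stationarity residual: grad f(x) + sum_i lambda_i a_i = (0, 0)
  -> stationarity OK
Primal feasibility (all g_i <= 0): OK
Dual feasibility (all lambda_i >= 0): FAILS
Complementary slackness (lambda_i * g_i(x) = 0 for all i): OK

Verdict: the first failing condition is dual_feasibility -> dual.

dual


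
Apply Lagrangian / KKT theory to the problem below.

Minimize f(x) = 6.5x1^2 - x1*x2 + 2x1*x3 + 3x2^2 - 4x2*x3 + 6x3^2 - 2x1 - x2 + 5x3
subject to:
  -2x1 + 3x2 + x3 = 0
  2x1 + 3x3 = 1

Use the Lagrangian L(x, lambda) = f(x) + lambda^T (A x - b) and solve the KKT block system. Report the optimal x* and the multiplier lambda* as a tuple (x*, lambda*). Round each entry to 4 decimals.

Form the Lagrangian:
  L(x, lambda) = (1/2) x^T Q x + c^T x + lambda^T (A x - b)
Stationarity (grad_x L = 0): Q x + c + A^T lambda = 0.
Primal feasibility: A x = b.

This gives the KKT block system:
  [ Q   A^T ] [ x     ]   [-c ]
  [ A    0  ] [ lambda ] = [ b ]

Solving the linear system:
  x*      = (0.4358, 0.2763, 0.0428)
  lambda* = (-0.0169, -1.7544)
  f(x*)   = 0.4102

x* = (0.4358, 0.2763, 0.0428), lambda* = (-0.0169, -1.7544)


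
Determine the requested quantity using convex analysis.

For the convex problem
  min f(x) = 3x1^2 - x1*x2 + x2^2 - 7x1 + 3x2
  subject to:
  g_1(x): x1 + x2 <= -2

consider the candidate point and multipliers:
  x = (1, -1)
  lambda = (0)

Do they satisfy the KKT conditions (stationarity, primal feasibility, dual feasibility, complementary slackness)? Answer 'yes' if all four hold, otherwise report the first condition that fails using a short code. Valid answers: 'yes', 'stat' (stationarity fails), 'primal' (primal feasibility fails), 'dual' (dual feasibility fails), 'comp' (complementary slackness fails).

Gradient of f: grad f(x) = Q x + c = (0, 0)
Constraint values g_i(x) = a_i^T x - b_i:
  g_1((1, -1)) = 2
Stationarity residual: grad f(x) + sum_i lambda_i a_i = (0, 0)
  -> stationarity OK
Primal feasibility (all g_i <= 0): FAILS
Dual feasibility (all lambda_i >= 0): OK
Complementary slackness (lambda_i * g_i(x) = 0 for all i): OK

Verdict: the first failing condition is primal_feasibility -> primal.

primal


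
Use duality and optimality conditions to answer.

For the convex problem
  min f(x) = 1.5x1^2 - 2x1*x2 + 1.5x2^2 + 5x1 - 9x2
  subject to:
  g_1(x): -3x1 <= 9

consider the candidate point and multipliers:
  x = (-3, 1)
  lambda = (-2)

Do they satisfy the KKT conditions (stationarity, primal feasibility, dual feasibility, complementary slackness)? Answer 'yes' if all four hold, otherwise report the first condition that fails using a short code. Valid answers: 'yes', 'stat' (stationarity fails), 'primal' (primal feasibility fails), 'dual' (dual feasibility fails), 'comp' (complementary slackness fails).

Gradient of f: grad f(x) = Q x + c = (-6, 0)
Constraint values g_i(x) = a_i^T x - b_i:
  g_1((-3, 1)) = 0
Stationarity residual: grad f(x) + sum_i lambda_i a_i = (0, 0)
  -> stationarity OK
Primal feasibility (all g_i <= 0): OK
Dual feasibility (all lambda_i >= 0): FAILS
Complementary slackness (lambda_i * g_i(x) = 0 for all i): OK

Verdict: the first failing condition is dual_feasibility -> dual.

dual


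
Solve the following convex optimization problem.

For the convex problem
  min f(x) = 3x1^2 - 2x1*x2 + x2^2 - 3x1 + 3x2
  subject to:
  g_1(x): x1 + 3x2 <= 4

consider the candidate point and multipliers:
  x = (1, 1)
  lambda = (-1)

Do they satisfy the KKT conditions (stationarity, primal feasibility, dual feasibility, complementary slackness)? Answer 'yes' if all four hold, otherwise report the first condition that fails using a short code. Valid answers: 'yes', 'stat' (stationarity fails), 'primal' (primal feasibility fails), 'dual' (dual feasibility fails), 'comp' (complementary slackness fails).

Gradient of f: grad f(x) = Q x + c = (1, 3)
Constraint values g_i(x) = a_i^T x - b_i:
  g_1((1, 1)) = 0
Stationarity residual: grad f(x) + sum_i lambda_i a_i = (0, 0)
  -> stationarity OK
Primal feasibility (all g_i <= 0): OK
Dual feasibility (all lambda_i >= 0): FAILS
Complementary slackness (lambda_i * g_i(x) = 0 for all i): OK

Verdict: the first failing condition is dual_feasibility -> dual.

dual


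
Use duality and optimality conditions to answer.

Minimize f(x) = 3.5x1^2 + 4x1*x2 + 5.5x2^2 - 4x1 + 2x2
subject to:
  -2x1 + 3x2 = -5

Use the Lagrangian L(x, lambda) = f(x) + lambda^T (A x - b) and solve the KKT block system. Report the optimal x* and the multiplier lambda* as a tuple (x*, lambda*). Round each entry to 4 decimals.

Form the Lagrangian:
  L(x, lambda) = (1/2) x^T Q x + c^T x + lambda^T (A x - b)
Stationarity (grad_x L = 0): Q x + c + A^T lambda = 0.
Primal feasibility: A x = b.

This gives the KKT block system:
  [ Q   A^T ] [ x     ]   [-c ]
  [ A    0  ] [ lambda ] = [ b ]

Solving the linear system:
  x*      = (1.2516, -0.8323)
  lambda* = (0.7161)
  f(x*)   = -1.5452

x* = (1.2516, -0.8323), lambda* = (0.7161)


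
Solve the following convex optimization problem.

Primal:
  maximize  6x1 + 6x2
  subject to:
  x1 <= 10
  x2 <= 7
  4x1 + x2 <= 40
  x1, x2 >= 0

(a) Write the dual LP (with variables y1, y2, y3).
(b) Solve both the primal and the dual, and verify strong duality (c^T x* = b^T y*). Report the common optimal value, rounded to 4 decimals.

The standard primal-dual pair for 'max c^T x s.t. A x <= b, x >= 0' is:
  Dual:  min b^T y  s.t.  A^T y >= c,  y >= 0.

So the dual LP is:
  minimize  10y1 + 7y2 + 40y3
  subject to:
    y1 + 4y3 >= 6
    y2 + y3 >= 6
    y1, y2, y3 >= 0

Solving the primal: x* = (8.25, 7).
  primal value c^T x* = 91.5.
Solving the dual: y* = (0, 4.5, 1.5).
  dual value b^T y* = 91.5.
Strong duality: c^T x* = b^T y*. Confirmed.

91.5


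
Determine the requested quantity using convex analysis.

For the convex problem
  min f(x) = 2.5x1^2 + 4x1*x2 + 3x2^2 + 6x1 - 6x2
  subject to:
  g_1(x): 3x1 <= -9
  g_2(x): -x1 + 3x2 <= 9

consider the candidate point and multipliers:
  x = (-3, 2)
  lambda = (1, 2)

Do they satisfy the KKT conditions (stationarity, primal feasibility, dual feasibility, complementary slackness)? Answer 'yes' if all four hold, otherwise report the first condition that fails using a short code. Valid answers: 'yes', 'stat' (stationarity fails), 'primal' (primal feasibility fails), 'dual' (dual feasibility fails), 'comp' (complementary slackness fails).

Gradient of f: grad f(x) = Q x + c = (-1, -6)
Constraint values g_i(x) = a_i^T x - b_i:
  g_1((-3, 2)) = 0
  g_2((-3, 2)) = 0
Stationarity residual: grad f(x) + sum_i lambda_i a_i = (0, 0)
  -> stationarity OK
Primal feasibility (all g_i <= 0): OK
Dual feasibility (all lambda_i >= 0): OK
Complementary slackness (lambda_i * g_i(x) = 0 for all i): OK

Verdict: yes, KKT holds.

yes


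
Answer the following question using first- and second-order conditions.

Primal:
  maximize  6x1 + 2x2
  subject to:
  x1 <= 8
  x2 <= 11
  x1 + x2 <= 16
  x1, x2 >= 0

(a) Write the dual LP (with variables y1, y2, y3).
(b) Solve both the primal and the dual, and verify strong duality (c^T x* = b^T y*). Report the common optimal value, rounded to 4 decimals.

The standard primal-dual pair for 'max c^T x s.t. A x <= b, x >= 0' is:
  Dual:  min b^T y  s.t.  A^T y >= c,  y >= 0.

So the dual LP is:
  minimize  8y1 + 11y2 + 16y3
  subject to:
    y1 + y3 >= 6
    y2 + y3 >= 2
    y1, y2, y3 >= 0

Solving the primal: x* = (8, 8).
  primal value c^T x* = 64.
Solving the dual: y* = (4, 0, 2).
  dual value b^T y* = 64.
Strong duality: c^T x* = b^T y*. Confirmed.

64


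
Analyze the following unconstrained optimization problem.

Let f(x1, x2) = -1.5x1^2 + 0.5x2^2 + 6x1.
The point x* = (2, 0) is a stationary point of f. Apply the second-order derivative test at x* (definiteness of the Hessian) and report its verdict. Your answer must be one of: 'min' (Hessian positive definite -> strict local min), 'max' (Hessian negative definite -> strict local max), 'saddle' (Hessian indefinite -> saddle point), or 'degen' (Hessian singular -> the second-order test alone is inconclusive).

Compute the Hessian H = grad^2 f:
  H = [[-3, 0], [0, 1]]
Verify stationarity: grad f(x*) = H x* + g = (0, 0).
Eigenvalues of H: -3, 1.
Eigenvalues have mixed signs, so H is indefinite -> x* is a saddle point.

saddle


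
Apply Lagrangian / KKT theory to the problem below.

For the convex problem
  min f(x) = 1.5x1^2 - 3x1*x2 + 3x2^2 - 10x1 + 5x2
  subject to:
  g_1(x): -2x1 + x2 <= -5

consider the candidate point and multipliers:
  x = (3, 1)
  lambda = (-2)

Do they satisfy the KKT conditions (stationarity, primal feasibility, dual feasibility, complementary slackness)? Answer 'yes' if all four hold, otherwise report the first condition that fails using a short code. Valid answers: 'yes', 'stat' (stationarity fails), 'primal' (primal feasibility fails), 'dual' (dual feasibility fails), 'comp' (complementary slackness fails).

Gradient of f: grad f(x) = Q x + c = (-4, 2)
Constraint values g_i(x) = a_i^T x - b_i:
  g_1((3, 1)) = 0
Stationarity residual: grad f(x) + sum_i lambda_i a_i = (0, 0)
  -> stationarity OK
Primal feasibility (all g_i <= 0): OK
Dual feasibility (all lambda_i >= 0): FAILS
Complementary slackness (lambda_i * g_i(x) = 0 for all i): OK

Verdict: the first failing condition is dual_feasibility -> dual.

dual


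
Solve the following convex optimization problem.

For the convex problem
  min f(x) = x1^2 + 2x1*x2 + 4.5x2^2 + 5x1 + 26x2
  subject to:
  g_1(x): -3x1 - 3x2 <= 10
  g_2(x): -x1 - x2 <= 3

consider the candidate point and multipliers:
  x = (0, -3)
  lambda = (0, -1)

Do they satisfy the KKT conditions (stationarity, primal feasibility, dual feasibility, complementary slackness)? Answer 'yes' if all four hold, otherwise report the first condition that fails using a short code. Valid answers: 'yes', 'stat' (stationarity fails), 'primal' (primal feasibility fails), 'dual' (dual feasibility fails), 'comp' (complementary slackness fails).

Gradient of f: grad f(x) = Q x + c = (-1, -1)
Constraint values g_i(x) = a_i^T x - b_i:
  g_1((0, -3)) = -1
  g_2((0, -3)) = 0
Stationarity residual: grad f(x) + sum_i lambda_i a_i = (0, 0)
  -> stationarity OK
Primal feasibility (all g_i <= 0): OK
Dual feasibility (all lambda_i >= 0): FAILS
Complementary slackness (lambda_i * g_i(x) = 0 for all i): OK

Verdict: the first failing condition is dual_feasibility -> dual.

dual


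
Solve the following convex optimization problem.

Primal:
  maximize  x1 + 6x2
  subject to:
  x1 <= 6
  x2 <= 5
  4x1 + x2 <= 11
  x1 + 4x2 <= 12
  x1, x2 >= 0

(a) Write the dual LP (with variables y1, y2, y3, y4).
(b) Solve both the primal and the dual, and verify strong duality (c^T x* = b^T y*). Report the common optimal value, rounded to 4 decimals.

The standard primal-dual pair for 'max c^T x s.t. A x <= b, x >= 0' is:
  Dual:  min b^T y  s.t.  A^T y >= c,  y >= 0.

So the dual LP is:
  minimize  6y1 + 5y2 + 11y3 + 12y4
  subject to:
    y1 + 4y3 + y4 >= 1
    y2 + y3 + 4y4 >= 6
    y1, y2, y3, y4 >= 0

Solving the primal: x* = (0, 3).
  primal value c^T x* = 18.
Solving the dual: y* = (0, 0, 0, 1.5).
  dual value b^T y* = 18.
Strong duality: c^T x* = b^T y*. Confirmed.

18


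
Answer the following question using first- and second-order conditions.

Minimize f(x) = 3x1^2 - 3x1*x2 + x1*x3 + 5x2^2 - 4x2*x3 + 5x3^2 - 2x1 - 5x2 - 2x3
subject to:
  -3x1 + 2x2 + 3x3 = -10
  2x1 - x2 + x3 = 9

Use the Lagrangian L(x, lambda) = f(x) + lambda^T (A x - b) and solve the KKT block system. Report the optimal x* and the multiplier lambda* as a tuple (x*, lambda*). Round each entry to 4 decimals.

Form the Lagrangian:
  L(x, lambda) = (1/2) x^T Q x + c^T x + lambda^T (A x - b)
Stationarity (grad_x L = 0): Q x + c + A^T lambda = 0.
Primal feasibility: A x = b.

This gives the KKT block system:
  [ Q   A^T ] [ x     ]   [-c ]
  [ A    0  ] [ lambda ] = [ b ]

Solving the linear system:
  x*      = (4.6142, 0.9055, 0.6772)
  lambda* = (1.3465, -9.8031)
  f(x*)   = 43.2913

x* = (4.6142, 0.9055, 0.6772), lambda* = (1.3465, -9.8031)


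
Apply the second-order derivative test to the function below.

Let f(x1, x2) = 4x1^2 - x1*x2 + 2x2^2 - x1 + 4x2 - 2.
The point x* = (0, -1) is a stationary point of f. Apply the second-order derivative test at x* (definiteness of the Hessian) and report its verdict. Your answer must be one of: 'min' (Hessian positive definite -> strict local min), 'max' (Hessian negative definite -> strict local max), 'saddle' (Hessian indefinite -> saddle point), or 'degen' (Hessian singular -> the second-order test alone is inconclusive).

Compute the Hessian H = grad^2 f:
  H = [[8, -1], [-1, 4]]
Verify stationarity: grad f(x*) = H x* + g = (0, 0).
Eigenvalues of H: 3.7639, 8.2361.
Both eigenvalues > 0, so H is positive definite -> x* is a strict local min.

min


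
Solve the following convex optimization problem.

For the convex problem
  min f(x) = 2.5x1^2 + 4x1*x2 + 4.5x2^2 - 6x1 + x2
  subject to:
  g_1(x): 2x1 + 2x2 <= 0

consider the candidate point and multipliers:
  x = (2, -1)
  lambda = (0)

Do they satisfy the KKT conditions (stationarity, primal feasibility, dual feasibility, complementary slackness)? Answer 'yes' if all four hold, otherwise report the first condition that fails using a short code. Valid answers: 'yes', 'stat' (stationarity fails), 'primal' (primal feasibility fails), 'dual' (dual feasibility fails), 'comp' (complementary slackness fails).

Gradient of f: grad f(x) = Q x + c = (0, 0)
Constraint values g_i(x) = a_i^T x - b_i:
  g_1((2, -1)) = 2
Stationarity residual: grad f(x) + sum_i lambda_i a_i = (0, 0)
  -> stationarity OK
Primal feasibility (all g_i <= 0): FAILS
Dual feasibility (all lambda_i >= 0): OK
Complementary slackness (lambda_i * g_i(x) = 0 for all i): OK

Verdict: the first failing condition is primal_feasibility -> primal.

primal


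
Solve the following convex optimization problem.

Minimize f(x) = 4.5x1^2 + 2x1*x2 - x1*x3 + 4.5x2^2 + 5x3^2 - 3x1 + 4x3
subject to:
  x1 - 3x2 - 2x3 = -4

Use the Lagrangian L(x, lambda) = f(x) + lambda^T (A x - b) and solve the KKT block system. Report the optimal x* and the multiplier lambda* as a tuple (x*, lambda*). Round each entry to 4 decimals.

Form the Lagrangian:
  L(x, lambda) = (1/2) x^T Q x + c^T x + lambda^T (A x - b)
Stationarity (grad_x L = 0): Q x + c + A^T lambda = 0.
Primal feasibility: A x = b.

This gives the KKT block system:
  [ Q   A^T ] [ x     ]   [-c ]
  [ A    0  ] [ lambda ] = [ b ]

Solving the linear system:
  x*      = (-0.2431, 1.112, 0.2105)
  lambda* = (3.1739)
  f(x*)   = 7.1334

x* = (-0.2431, 1.112, 0.2105), lambda* = (3.1739)


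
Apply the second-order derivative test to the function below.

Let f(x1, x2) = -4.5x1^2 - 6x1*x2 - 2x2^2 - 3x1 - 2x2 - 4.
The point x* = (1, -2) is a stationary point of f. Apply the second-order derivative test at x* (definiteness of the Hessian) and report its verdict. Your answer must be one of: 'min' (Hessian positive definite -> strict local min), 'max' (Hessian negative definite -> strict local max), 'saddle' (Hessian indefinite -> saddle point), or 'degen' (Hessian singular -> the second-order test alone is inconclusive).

Compute the Hessian H = grad^2 f:
  H = [[-9, -6], [-6, -4]]
Verify stationarity: grad f(x*) = H x* + g = (0, 0).
Eigenvalues of H: -13, 0.
H has a zero eigenvalue (singular; negative semidefinite but not definite), so H is neither positive definite, negative definite, nor indefinite. The second-order test alone is inconclusive -> degen.
(Indeed, f is constant along the null direction of H through x*, so x* is not a strict local extremum.)

degen


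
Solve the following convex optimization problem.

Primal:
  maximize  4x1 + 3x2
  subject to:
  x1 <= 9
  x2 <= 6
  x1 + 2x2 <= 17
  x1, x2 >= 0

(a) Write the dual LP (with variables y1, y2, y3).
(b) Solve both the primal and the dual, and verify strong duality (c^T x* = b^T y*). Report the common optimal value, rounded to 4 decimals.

The standard primal-dual pair for 'max c^T x s.t. A x <= b, x >= 0' is:
  Dual:  min b^T y  s.t.  A^T y >= c,  y >= 0.

So the dual LP is:
  minimize  9y1 + 6y2 + 17y3
  subject to:
    y1 + y3 >= 4
    y2 + 2y3 >= 3
    y1, y2, y3 >= 0

Solving the primal: x* = (9, 4).
  primal value c^T x* = 48.
Solving the dual: y* = (2.5, 0, 1.5).
  dual value b^T y* = 48.
Strong duality: c^T x* = b^T y*. Confirmed.

48


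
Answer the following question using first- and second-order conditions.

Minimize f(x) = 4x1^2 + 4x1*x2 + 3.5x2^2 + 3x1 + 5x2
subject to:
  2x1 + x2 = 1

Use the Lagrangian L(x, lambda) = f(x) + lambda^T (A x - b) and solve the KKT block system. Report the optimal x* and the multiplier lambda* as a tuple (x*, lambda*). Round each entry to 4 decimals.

Form the Lagrangian:
  L(x, lambda) = (1/2) x^T Q x + c^T x + lambda^T (A x - b)
Stationarity (grad_x L = 0): Q x + c + A^T lambda = 0.
Primal feasibility: A x = b.

This gives the KKT block system:
  [ Q   A^T ] [ x     ]   [-c ]
  [ A    0  ] [ lambda ] = [ b ]

Solving the linear system:
  x*      = (0.85, -0.7)
  lambda* = (-3.5)
  f(x*)   = 1.275

x* = (0.85, -0.7), lambda* = (-3.5)


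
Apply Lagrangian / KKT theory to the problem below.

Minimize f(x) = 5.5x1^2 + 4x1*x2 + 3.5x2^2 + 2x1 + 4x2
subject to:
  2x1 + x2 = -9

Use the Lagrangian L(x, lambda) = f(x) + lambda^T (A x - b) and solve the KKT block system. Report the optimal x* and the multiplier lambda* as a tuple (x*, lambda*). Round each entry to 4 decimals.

Form the Lagrangian:
  L(x, lambda) = (1/2) x^T Q x + c^T x + lambda^T (A x - b)
Stationarity (grad_x L = 0): Q x + c + A^T lambda = 0.
Primal feasibility: A x = b.

This gives the KKT block system:
  [ Q   A^T ] [ x     ]   [-c ]
  [ A    0  ] [ lambda ] = [ b ]

Solving the linear system:
  x*      = (-3.6522, -1.6957)
  lambda* = (22.4783)
  f(x*)   = 94.1087

x* = (-3.6522, -1.6957), lambda* = (22.4783)


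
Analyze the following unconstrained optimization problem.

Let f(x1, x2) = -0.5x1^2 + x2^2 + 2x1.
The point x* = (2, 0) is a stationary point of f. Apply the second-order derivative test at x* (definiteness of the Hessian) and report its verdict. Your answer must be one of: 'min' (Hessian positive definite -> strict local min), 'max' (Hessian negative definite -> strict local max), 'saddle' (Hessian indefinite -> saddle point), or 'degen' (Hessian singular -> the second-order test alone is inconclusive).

Compute the Hessian H = grad^2 f:
  H = [[-1, 0], [0, 2]]
Verify stationarity: grad f(x*) = H x* + g = (0, 0).
Eigenvalues of H: -1, 2.
Eigenvalues have mixed signs, so H is indefinite -> x* is a saddle point.

saddle


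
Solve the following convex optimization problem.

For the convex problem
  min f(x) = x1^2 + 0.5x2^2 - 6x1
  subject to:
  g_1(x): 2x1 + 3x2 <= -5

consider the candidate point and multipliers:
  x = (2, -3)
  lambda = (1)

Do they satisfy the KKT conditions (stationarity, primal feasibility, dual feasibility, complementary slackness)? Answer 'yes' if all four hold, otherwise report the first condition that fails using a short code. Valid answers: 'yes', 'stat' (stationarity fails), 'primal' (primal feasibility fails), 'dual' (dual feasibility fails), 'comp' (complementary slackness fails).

Gradient of f: grad f(x) = Q x + c = (-2, -3)
Constraint values g_i(x) = a_i^T x - b_i:
  g_1((2, -3)) = 0
Stationarity residual: grad f(x) + sum_i lambda_i a_i = (0, 0)
  -> stationarity OK
Primal feasibility (all g_i <= 0): OK
Dual feasibility (all lambda_i >= 0): OK
Complementary slackness (lambda_i * g_i(x) = 0 for all i): OK

Verdict: yes, KKT holds.

yes


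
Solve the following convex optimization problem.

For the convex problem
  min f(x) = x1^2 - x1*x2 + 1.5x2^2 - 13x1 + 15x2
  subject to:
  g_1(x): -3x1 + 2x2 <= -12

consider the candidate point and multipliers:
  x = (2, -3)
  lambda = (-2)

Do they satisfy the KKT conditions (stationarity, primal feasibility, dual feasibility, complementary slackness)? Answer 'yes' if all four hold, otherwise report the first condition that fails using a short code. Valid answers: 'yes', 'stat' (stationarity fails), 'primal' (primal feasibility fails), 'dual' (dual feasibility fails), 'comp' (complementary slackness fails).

Gradient of f: grad f(x) = Q x + c = (-6, 4)
Constraint values g_i(x) = a_i^T x - b_i:
  g_1((2, -3)) = 0
Stationarity residual: grad f(x) + sum_i lambda_i a_i = (0, 0)
  -> stationarity OK
Primal feasibility (all g_i <= 0): OK
Dual feasibility (all lambda_i >= 0): FAILS
Complementary slackness (lambda_i * g_i(x) = 0 for all i): OK

Verdict: the first failing condition is dual_feasibility -> dual.

dual


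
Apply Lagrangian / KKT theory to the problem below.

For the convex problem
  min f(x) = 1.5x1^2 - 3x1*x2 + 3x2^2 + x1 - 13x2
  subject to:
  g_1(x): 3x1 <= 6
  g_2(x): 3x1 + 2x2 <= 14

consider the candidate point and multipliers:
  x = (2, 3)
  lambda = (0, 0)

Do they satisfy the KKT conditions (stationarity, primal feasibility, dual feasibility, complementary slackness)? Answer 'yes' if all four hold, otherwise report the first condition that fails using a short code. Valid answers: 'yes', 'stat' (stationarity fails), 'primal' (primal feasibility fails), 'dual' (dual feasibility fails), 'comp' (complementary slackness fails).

Gradient of f: grad f(x) = Q x + c = (-2, -1)
Constraint values g_i(x) = a_i^T x - b_i:
  g_1((2, 3)) = 0
  g_2((2, 3)) = -2
Stationarity residual: grad f(x) + sum_i lambda_i a_i = (-2, -1)
  -> stationarity FAILS
Primal feasibility (all g_i <= 0): OK
Dual feasibility (all lambda_i >= 0): OK
Complementary slackness (lambda_i * g_i(x) = 0 for all i): OK

Verdict: the first failing condition is stationarity -> stat.

stat


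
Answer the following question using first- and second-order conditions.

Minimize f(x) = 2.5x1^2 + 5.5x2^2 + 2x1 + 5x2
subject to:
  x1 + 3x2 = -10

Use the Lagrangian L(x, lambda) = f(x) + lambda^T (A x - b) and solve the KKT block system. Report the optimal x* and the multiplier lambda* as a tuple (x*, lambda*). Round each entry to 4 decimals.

Form the Lagrangian:
  L(x, lambda) = (1/2) x^T Q x + c^T x + lambda^T (A x - b)
Stationarity (grad_x L = 0): Q x + c + A^T lambda = 0.
Primal feasibility: A x = b.

This gives the KKT block system:
  [ Q   A^T ] [ x     ]   [-c ]
  [ A    0  ] [ lambda ] = [ b ]

Solving the linear system:
  x*      = (-2.0179, -2.6607)
  lambda* = (8.0893)
  f(x*)   = 31.7768

x* = (-2.0179, -2.6607), lambda* = (8.0893)


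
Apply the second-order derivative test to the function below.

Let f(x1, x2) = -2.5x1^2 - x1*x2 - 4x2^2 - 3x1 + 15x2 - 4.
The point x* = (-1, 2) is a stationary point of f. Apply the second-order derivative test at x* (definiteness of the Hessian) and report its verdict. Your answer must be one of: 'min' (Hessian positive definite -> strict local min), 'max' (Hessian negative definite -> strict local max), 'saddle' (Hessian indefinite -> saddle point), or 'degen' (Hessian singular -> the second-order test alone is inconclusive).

Compute the Hessian H = grad^2 f:
  H = [[-5, -1], [-1, -8]]
Verify stationarity: grad f(x*) = H x* + g = (0, 0).
Eigenvalues of H: -8.3028, -4.6972.
Both eigenvalues < 0, so H is negative definite -> x* is a strict local max.

max


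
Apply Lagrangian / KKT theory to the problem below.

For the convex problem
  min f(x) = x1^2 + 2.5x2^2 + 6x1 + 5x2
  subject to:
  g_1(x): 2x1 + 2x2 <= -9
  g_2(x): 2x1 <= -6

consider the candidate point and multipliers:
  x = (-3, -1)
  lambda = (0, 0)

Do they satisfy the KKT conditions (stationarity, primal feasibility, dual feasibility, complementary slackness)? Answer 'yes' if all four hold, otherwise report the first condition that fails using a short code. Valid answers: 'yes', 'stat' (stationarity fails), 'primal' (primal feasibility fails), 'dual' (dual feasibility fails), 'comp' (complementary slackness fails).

Gradient of f: grad f(x) = Q x + c = (0, 0)
Constraint values g_i(x) = a_i^T x - b_i:
  g_1((-3, -1)) = 1
  g_2((-3, -1)) = 0
Stationarity residual: grad f(x) + sum_i lambda_i a_i = (0, 0)
  -> stationarity OK
Primal feasibility (all g_i <= 0): FAILS
Dual feasibility (all lambda_i >= 0): OK
Complementary slackness (lambda_i * g_i(x) = 0 for all i): OK

Verdict: the first failing condition is primal_feasibility -> primal.

primal


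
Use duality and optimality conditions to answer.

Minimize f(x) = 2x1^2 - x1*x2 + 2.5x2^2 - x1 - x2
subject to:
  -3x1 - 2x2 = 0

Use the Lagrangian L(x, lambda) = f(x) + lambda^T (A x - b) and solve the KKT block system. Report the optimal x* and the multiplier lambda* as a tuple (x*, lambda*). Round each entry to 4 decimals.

Form the Lagrangian:
  L(x, lambda) = (1/2) x^T Q x + c^T x + lambda^T (A x - b)
Stationarity (grad_x L = 0): Q x + c + A^T lambda = 0.
Primal feasibility: A x = b.

This gives the KKT block system:
  [ Q   A^T ] [ x     ]   [-c ]
  [ A    0  ] [ lambda ] = [ b ]

Solving the linear system:
  x*      = (-0.0274, 0.0411)
  lambda* = (-0.3836)
  f(x*)   = -0.0068

x* = (-0.0274, 0.0411), lambda* = (-0.3836)


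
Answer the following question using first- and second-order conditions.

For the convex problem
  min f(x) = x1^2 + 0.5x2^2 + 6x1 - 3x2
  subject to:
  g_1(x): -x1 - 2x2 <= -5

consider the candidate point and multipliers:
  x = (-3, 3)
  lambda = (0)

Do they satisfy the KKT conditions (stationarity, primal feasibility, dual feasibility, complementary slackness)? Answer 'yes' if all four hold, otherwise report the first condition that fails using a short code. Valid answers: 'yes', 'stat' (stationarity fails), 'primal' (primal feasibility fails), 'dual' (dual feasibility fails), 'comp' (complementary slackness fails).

Gradient of f: grad f(x) = Q x + c = (0, 0)
Constraint values g_i(x) = a_i^T x - b_i:
  g_1((-3, 3)) = 2
Stationarity residual: grad f(x) + sum_i lambda_i a_i = (0, 0)
  -> stationarity OK
Primal feasibility (all g_i <= 0): FAILS
Dual feasibility (all lambda_i >= 0): OK
Complementary slackness (lambda_i * g_i(x) = 0 for all i): OK

Verdict: the first failing condition is primal_feasibility -> primal.

primal


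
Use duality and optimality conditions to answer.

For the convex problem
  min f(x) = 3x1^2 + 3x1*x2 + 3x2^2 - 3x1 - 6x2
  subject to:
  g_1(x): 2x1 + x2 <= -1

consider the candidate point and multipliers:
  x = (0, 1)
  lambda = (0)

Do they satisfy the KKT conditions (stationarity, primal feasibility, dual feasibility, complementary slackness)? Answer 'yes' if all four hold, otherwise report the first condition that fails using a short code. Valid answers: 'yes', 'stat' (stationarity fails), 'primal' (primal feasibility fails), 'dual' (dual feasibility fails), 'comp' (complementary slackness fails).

Gradient of f: grad f(x) = Q x + c = (0, 0)
Constraint values g_i(x) = a_i^T x - b_i:
  g_1((0, 1)) = 2
Stationarity residual: grad f(x) + sum_i lambda_i a_i = (0, 0)
  -> stationarity OK
Primal feasibility (all g_i <= 0): FAILS
Dual feasibility (all lambda_i >= 0): OK
Complementary slackness (lambda_i * g_i(x) = 0 for all i): OK

Verdict: the first failing condition is primal_feasibility -> primal.

primal


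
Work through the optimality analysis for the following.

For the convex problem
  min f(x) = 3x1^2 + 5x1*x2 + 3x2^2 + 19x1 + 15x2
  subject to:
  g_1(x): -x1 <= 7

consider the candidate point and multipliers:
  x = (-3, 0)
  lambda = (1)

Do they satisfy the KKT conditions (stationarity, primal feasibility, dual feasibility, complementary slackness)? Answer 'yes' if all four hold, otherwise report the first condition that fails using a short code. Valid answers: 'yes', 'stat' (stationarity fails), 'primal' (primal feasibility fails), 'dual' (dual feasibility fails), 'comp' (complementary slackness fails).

Gradient of f: grad f(x) = Q x + c = (1, 0)
Constraint values g_i(x) = a_i^T x - b_i:
  g_1((-3, 0)) = -4
Stationarity residual: grad f(x) + sum_i lambda_i a_i = (0, 0)
  -> stationarity OK
Primal feasibility (all g_i <= 0): OK
Dual feasibility (all lambda_i >= 0): OK
Complementary slackness (lambda_i * g_i(x) = 0 for all i): FAILS

Verdict: the first failing condition is complementary_slackness -> comp.

comp


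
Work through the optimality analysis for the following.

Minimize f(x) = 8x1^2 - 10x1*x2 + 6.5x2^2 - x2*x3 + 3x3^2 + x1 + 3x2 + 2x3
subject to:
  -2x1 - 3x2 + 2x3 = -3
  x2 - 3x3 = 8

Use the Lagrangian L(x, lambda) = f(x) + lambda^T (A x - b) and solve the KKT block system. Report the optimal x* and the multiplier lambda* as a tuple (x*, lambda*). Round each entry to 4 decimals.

Form the Lagrangian:
  L(x, lambda) = (1/2) x^T Q x + c^T x + lambda^T (A x - b)
Stationarity (grad_x L = 0): Q x + c + A^T lambda = 0.
Primal feasibility: A x = b.

This gives the KKT block system:
  [ Q   A^T ] [ x     ]   [-c ]
  [ A    0  ] [ lambda ] = [ b ]

Solving the linear system:
  x*      = (-0.4986, -0.5727, -2.8576)
  lambda* = (-0.6252, -5.2744)
  f(x*)   = 16.1938

x* = (-0.4986, -0.5727, -2.8576), lambda* = (-0.6252, -5.2744)


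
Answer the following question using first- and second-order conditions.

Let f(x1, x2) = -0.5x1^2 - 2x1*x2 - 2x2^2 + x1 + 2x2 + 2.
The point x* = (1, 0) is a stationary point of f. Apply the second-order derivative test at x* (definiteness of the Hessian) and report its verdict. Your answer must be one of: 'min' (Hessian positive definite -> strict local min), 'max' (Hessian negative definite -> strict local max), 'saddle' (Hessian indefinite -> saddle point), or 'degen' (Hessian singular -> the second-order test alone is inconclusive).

Compute the Hessian H = grad^2 f:
  H = [[-1, -2], [-2, -4]]
Verify stationarity: grad f(x*) = H x* + g = (0, 0).
Eigenvalues of H: -5, 0.
H has a zero eigenvalue (singular; negative semidefinite but not definite), so H is neither positive definite, negative definite, nor indefinite. The second-order test alone is inconclusive -> degen.
(Indeed, f is constant along the null direction of H through x*, so x* is not a strict local extremum.)

degen


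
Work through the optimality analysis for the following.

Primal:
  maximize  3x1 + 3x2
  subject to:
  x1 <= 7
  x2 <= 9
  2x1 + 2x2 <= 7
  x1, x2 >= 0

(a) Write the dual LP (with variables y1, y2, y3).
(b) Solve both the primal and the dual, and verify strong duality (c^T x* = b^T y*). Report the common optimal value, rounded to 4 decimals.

The standard primal-dual pair for 'max c^T x s.t. A x <= b, x >= 0' is:
  Dual:  min b^T y  s.t.  A^T y >= c,  y >= 0.

So the dual LP is:
  minimize  7y1 + 9y2 + 7y3
  subject to:
    y1 + 2y3 >= 3
    y2 + 2y3 >= 3
    y1, y2, y3 >= 0

Solving the primal: x* = (3.5, 0).
  primal value c^T x* = 10.5.
Solving the dual: y* = (0, 0, 1.5).
  dual value b^T y* = 10.5.
Strong duality: c^T x* = b^T y*. Confirmed.

10.5


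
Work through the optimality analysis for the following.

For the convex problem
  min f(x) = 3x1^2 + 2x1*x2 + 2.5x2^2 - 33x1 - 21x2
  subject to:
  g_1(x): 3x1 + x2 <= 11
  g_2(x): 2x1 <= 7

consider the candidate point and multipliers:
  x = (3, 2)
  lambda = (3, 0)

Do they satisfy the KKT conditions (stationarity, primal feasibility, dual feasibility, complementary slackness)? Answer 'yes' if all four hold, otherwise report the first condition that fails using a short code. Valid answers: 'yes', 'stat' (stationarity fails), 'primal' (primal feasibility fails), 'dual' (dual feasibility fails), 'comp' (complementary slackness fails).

Gradient of f: grad f(x) = Q x + c = (-11, -5)
Constraint values g_i(x) = a_i^T x - b_i:
  g_1((3, 2)) = 0
  g_2((3, 2)) = -1
Stationarity residual: grad f(x) + sum_i lambda_i a_i = (-2, -2)
  -> stationarity FAILS
Primal feasibility (all g_i <= 0): OK
Dual feasibility (all lambda_i >= 0): OK
Complementary slackness (lambda_i * g_i(x) = 0 for all i): OK

Verdict: the first failing condition is stationarity -> stat.

stat


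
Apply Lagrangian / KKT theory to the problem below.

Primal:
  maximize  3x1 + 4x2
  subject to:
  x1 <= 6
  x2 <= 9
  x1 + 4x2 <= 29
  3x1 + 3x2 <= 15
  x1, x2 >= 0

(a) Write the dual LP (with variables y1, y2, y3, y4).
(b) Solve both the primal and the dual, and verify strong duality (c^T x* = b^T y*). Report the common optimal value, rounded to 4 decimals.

The standard primal-dual pair for 'max c^T x s.t. A x <= b, x >= 0' is:
  Dual:  min b^T y  s.t.  A^T y >= c,  y >= 0.

So the dual LP is:
  minimize  6y1 + 9y2 + 29y3 + 15y4
  subject to:
    y1 + y3 + 3y4 >= 3
    y2 + 4y3 + 3y4 >= 4
    y1, y2, y3, y4 >= 0

Solving the primal: x* = (0, 5).
  primal value c^T x* = 20.
Solving the dual: y* = (0, 0, 0, 1.3333).
  dual value b^T y* = 20.
Strong duality: c^T x* = b^T y*. Confirmed.

20
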